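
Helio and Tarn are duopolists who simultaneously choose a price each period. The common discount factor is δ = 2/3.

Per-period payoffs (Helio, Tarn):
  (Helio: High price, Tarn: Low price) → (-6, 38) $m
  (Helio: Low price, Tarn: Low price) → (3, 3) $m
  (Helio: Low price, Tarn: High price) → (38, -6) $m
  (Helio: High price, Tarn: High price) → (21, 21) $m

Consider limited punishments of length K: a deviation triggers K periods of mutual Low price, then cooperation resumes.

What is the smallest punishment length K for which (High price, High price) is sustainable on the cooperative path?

2

IC: δ(1−δ^K)/(1−δ) ≥ (38−21)/(21−3) = 17/18.
With δ = 2/3: need 1 − δ^K ≥ 17/18·(1−2/3)/(2/3), i.e. δ^K ≤ 0.5278.
Since (2/3)^1 = 0.6667 and (2/3)^2 = 0.4444, the smallest such K is 2.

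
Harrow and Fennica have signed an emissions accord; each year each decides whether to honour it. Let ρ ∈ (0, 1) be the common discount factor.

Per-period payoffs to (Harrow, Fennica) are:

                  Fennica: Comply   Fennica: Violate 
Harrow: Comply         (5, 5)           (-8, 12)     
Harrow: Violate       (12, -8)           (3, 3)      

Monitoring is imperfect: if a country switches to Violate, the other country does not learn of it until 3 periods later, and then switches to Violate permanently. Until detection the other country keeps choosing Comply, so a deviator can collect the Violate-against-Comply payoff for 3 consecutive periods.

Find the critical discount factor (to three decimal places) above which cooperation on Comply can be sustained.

0.920

A deviator earns 12 for 3 periods, then 3 forever; cooperating earns 5 forever. Multiplying the IC by (1−ρ):
5 ≥ 12(1−ρ^3) + 3ρ^3, so 9·ρ^3 ≥ 7 and ρ^3 ≥ 7/9.
ρ ≥ (7/9)^(1/3) ≈ 0.920.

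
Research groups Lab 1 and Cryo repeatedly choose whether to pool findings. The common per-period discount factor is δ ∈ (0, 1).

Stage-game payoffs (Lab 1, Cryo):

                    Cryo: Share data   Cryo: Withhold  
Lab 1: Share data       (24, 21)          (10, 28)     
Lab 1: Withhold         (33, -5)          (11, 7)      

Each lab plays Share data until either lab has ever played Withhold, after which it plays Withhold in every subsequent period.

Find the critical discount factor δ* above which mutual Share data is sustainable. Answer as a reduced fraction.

For Lab 1: deviation gain 33−24 = 9, per-period punishment loss 24−11 = 13. IC gives δ ≥ 9/22.
For Cryo: gain 7, loss 14 per period, so δ ≥ 7/21 = 1/3.
The tighter constraint is Lab 1's, so cooperation needs δ ≥ 9/22.

9/22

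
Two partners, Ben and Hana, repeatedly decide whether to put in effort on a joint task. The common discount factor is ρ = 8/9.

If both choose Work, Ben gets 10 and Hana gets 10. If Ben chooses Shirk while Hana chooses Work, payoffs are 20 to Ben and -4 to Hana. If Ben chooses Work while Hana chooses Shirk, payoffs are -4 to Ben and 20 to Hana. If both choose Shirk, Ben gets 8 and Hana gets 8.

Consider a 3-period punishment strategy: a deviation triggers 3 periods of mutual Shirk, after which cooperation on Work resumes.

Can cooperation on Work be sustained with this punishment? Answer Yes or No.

IC: ρ+…+ρ^3 ≥ (20−10)/(10−8) = 5.
At ρ = 8/9: partial sum = 2.3813 < 5.0000. Cooperation not sustainable.

No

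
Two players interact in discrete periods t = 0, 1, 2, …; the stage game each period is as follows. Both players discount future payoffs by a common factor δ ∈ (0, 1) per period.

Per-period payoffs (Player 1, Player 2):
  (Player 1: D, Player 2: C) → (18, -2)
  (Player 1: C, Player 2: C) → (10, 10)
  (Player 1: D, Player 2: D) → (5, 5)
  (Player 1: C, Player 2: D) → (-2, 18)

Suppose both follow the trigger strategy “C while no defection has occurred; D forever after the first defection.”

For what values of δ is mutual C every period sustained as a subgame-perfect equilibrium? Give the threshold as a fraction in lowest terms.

8/13

10/(1−δ) ≥ 18 + 5δ/(1−δ)
10 ≥ 18 − 13δ
δ ≥ 8/13.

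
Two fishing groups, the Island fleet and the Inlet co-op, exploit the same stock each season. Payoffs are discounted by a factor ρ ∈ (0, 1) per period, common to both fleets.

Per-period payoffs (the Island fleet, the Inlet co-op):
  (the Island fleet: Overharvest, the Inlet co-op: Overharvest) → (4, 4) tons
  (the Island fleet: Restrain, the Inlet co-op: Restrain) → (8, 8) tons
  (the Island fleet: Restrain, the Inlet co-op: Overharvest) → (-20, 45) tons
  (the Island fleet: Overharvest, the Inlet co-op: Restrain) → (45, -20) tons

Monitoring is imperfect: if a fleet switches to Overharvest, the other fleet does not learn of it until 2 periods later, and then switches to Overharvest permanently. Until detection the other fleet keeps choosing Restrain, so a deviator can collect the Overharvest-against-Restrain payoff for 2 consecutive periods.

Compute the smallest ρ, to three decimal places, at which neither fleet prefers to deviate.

0.950

The best deviation is to choose Overharvest for all 2 undetected periods, earning 45 each, then 4 forever once detected.
Deviation value: 45(1−ρ^2)/(1−ρ) + 4ρ^2/(1−ρ); cooperation value: 8/(1−ρ).
IC: 8 ≥ 45(1−ρ^2) + 4ρ^2 = 45 − 41ρ^2.
So ρ^2 ≥ 37/41, giving ρ ≥ (37/41)^(1/2) ≈ 0.950.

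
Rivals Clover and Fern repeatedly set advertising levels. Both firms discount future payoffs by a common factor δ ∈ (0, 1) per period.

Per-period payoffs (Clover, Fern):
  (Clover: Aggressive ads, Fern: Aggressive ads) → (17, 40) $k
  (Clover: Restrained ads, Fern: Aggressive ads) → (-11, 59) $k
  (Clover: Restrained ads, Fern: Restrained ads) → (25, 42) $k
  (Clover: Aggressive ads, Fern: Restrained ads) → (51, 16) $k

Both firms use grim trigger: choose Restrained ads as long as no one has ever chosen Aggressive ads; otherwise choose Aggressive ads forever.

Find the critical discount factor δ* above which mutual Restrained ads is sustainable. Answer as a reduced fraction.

17/19

Clover's threshold: (51−25)/(51−17) = 13/17.
Fern's threshold: (59−42)/(59−40) = 17/19.
13/17 < 17/19, so Fern binds and δ* = 17/19.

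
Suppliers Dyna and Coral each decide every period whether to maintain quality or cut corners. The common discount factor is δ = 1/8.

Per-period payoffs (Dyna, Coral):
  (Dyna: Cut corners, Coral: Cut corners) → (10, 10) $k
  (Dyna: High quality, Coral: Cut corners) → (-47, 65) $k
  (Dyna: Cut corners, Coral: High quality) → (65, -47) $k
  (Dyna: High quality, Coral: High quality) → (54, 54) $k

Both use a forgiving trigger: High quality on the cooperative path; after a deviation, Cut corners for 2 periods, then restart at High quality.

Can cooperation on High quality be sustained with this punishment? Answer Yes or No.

A one-shot deviation gives 65 now, then 10 for 2 periods, then back to 54.
Gain from deviating: (65−54) today; loss: (54−10) in each of the next 2 periods.
No-deviation condition: (54−10)(δ+…+δ^2) ≥ 65−54, i.e. δ+…+δ^2 ≥ 1/4.
At δ = 1/8: δ+…+δ^2 = 0.1406 < 0.2500.
So cooperation is not sustainable.

No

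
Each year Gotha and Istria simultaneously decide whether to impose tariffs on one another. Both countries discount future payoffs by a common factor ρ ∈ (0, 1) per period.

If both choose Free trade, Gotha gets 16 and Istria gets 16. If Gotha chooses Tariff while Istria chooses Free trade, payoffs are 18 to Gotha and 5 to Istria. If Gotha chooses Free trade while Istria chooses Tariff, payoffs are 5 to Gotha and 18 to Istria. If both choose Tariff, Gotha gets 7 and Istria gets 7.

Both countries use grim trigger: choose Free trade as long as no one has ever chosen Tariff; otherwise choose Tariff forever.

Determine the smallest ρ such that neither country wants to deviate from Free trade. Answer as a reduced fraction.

Under grim trigger the critical discount factor is (T−C)/(T−P) with T = 18, C = 16, P = 7.
ρ* = (18−16)/(18−7) = 2/11.

2/11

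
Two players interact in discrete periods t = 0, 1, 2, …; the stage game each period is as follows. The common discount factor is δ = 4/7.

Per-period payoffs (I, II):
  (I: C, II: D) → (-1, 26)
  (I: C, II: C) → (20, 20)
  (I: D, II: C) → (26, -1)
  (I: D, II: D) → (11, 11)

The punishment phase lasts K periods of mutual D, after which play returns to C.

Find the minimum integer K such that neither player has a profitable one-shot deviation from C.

2

IC: δ(1−δ^K)/(1−δ) ≥ (26−20)/(20−11) = 2/3.
With δ = 4/7: need 1 − δ^K ≥ 2/3·(1−4/7)/(4/7), i.e. δ^K ≤ 0.5000.
Since (4/7)^1 = 0.5714 and (4/7)^2 = 0.3265, the smallest such K is 2.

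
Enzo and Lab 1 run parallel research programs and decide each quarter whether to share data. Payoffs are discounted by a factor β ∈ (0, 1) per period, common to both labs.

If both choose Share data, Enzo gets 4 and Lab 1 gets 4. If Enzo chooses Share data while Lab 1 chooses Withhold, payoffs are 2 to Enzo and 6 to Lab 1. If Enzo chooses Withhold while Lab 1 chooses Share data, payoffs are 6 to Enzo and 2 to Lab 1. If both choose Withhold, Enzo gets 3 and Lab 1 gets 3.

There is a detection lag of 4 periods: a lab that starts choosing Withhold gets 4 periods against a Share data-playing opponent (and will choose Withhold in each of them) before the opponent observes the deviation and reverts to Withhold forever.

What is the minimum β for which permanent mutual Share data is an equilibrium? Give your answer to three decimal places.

Deviating for the 4 undetected periods gains 6−4 = 2 per period over cooperation, then loses 4−3 = 1 per period forever once punishment starts.
Gain: 2(1 + β + … + β^3); loss: 1·β^4/(1−β).
No profitable deviation ⇔ 2(1−β^4) ≤ 1·β^4, i.e. β^4 ≥ 2/(2+1) = 2/3.
Hence β ≥ (2/3)^(1/4) ≈ 0.904.

0.904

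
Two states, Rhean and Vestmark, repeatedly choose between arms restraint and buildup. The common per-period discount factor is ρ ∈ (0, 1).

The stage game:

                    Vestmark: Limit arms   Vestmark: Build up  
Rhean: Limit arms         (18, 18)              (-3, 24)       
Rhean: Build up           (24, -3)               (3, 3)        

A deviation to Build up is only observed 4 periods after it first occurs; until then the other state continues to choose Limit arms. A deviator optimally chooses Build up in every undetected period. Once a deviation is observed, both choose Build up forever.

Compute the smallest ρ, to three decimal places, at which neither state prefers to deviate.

0.731

A deviator earns 24 for 4 periods, then 3 forever; cooperating earns 18 forever. Multiplying the IC by (1−ρ):
18 ≥ 24(1−ρ^4) + 3ρ^4, so 21·ρ^4 ≥ 6 and ρ^4 ≥ 2/7.
ρ ≥ (2/7)^(1/4) ≈ 0.731.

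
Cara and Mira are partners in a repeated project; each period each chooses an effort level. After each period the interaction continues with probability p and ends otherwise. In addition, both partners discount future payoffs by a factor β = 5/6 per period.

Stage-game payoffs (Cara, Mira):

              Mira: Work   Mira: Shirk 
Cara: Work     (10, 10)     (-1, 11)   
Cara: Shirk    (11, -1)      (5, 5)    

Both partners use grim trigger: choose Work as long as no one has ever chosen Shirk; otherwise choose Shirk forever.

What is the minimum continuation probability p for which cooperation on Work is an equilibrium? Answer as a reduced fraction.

1/5

Expected continuation weight on next period's payoff is β·p = 5/6·p, which plays the role of the discount factor.
Cooperation requires 5/6·p ≥ (11−10)/(11−5) = 1/6, hence p ≥ 1/5.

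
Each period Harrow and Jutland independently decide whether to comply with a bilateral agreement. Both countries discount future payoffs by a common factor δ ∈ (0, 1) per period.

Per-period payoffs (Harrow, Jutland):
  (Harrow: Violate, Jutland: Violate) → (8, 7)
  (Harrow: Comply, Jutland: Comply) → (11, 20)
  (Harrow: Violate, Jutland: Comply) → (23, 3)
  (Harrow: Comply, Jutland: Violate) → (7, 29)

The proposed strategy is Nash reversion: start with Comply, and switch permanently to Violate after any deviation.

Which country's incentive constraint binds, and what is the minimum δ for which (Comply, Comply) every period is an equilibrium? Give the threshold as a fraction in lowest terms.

Harrow's threshold: (23−11)/(23−8) = 4/5.
Jutland's threshold: (29−20)/(29−7) = 9/22.
4/5 > 9/22, so Harrow binds and δ* = 4/5.

Harrow; δ ≥ 4/5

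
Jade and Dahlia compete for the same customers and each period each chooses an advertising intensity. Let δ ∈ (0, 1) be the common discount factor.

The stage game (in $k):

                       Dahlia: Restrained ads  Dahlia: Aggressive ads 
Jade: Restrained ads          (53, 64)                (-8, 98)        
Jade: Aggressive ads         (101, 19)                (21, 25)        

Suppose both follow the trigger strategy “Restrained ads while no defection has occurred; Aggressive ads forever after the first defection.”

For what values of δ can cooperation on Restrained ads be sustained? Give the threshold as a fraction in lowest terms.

For Jade: deviation gain 101−53 = 48, per-period punishment loss 53−21 = 32. IC gives δ ≥ 48/80 = 3/5.
For Dahlia: gain 34, loss 39 per period, so δ ≥ 34/73.
The tighter constraint is Jade's, so cooperation needs δ ≥ 3/5.

3/5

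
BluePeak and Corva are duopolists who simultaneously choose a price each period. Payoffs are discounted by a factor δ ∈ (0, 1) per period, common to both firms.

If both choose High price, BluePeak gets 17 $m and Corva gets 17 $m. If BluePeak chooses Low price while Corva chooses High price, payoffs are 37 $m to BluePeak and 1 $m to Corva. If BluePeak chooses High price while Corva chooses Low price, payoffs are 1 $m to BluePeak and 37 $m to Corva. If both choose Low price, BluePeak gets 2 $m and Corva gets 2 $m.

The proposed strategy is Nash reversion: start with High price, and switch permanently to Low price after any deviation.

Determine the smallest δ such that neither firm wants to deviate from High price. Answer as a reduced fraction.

Cooperation forever yields 17 each period: 17/(1−δ).
Deviating yields 37 once, then 2 forever: 37 + 2δ/(1−δ).
No profitable deviation requires 17/(1−δ) ≥ 37 + 2δ/(1−δ).
Multiplying by (1−δ): 17 ≥ 37(1−δ) + 2δ = 37 − 35δ.
So 35δ ≥ 20, i.e. δ ≥ 20/35 = 4/7.

4/7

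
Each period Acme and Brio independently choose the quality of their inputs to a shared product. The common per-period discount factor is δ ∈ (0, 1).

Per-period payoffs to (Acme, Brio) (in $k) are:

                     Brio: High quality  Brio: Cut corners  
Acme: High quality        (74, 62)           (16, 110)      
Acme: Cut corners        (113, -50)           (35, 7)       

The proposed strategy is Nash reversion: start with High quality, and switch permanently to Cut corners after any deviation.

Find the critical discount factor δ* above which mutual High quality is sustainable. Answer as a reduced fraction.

For Acme: deviation gain 113−74 = 39, per-period punishment loss 74−35 = 39. IC gives δ ≥ 39/78 = 1/2.
For Brio: gain 48, loss 55 per period, so δ ≥ 48/103.
The tighter constraint is Acme's, so cooperation needs δ ≥ 1/2.

1/2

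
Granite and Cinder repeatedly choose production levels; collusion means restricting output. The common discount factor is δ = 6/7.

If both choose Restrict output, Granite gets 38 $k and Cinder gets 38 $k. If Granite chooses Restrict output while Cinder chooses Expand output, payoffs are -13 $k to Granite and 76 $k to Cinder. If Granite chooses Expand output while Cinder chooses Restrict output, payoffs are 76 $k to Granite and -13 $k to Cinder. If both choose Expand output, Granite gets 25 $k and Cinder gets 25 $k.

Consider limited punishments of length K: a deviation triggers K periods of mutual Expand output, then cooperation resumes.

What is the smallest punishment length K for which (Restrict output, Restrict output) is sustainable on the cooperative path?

No profitable deviation requires (38−25)(δ+…+δ^K) ≥ 76−38, i.e. δ+…+δ^K ≥ 38/13 ≈ 2.9231.
With δ = 6/7, the partial sums are K=1: 0.8571, K=2: 1.5918, K=3: 2.2216, K=4: 2.7613, K=5: 3.2240.
K = 5 is the first length at which the sum reaches 2.9231.

5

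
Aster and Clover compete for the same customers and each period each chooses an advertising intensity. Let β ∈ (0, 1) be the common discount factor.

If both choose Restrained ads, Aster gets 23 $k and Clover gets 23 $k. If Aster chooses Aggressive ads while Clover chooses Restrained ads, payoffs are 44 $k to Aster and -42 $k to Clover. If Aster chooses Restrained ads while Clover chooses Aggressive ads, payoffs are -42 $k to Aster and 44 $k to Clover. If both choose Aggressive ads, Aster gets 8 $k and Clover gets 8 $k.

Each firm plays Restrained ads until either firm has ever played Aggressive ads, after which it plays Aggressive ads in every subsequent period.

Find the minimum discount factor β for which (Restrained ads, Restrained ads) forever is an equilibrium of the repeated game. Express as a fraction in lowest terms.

Cooperation forever yields 23 each period: 23/(1−β).
Deviating yields 44 once, then 8 forever: 44 + 8β/(1−β).
No profitable deviation requires 23/(1−β) ≥ 44 + 8β/(1−β).
Multiplying by (1−β): 23 ≥ 44(1−β) + 8β = 44 − 36β.
So 36β ≥ 21, i.e. β ≥ 21/36 = 7/12.

7/12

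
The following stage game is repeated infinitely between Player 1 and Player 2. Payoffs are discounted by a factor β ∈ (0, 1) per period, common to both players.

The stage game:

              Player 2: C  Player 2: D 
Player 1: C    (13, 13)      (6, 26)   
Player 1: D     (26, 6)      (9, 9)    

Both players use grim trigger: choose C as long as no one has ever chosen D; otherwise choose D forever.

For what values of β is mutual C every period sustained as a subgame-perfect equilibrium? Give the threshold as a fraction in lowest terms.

Under grim trigger the critical discount factor is (T−C)/(T−P) with T = 26, C = 13, P = 9.
β* = (26−13)/(26−9) = 13/17.

13/17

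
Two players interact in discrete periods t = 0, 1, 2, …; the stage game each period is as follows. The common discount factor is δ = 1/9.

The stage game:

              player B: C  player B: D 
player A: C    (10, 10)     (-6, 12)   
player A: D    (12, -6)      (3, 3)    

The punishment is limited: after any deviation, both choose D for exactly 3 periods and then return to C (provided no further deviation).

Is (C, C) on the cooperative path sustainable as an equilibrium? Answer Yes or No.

A one-shot deviation gives 12 now, then 3 for 3 periods, then back to 10.
Gain from deviating: (12−10) today; loss: (10−3) in each of the next 3 periods.
No-deviation condition: (10−3)(δ+…+δ^3) ≥ 12−10, i.e. δ+…+δ^3 ≥ 2/7.
At δ = 1/9: δ+…+δ^3 = 0.1248 < 0.2857.
So cooperation is not sustainable.

No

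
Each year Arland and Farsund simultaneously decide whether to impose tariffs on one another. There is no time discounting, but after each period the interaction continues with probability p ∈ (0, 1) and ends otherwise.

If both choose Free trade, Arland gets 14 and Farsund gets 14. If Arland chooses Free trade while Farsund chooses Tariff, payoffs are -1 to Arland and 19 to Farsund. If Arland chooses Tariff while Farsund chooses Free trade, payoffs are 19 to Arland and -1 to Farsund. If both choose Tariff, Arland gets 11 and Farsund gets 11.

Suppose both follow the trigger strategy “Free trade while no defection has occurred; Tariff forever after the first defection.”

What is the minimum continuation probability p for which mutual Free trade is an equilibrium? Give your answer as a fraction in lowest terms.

With no time discounting, the continuation probability p plays the role of the discount factor.
Grim-trigger IC: 14/(1−p) ≥ 19 + 11p/(1−p) ⇒ p ≥ (19−14)/(19−11) = 5/8.

5/8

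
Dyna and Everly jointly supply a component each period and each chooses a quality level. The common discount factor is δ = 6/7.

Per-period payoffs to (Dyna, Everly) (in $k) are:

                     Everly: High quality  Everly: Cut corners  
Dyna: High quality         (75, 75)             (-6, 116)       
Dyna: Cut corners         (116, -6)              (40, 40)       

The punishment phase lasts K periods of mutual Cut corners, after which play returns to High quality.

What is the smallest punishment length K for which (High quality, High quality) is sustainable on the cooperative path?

2

Need Σ_{k=1}^{K} δ^k ≥ (116−75)/(75−40) = 1.1714 at δ = 6/7.
At K = 1 the sum is 0.8571 < 1.1714; at K = 2 it is 1.5918 ≥ 1.1714.
So the minimum punishment length is K = 2.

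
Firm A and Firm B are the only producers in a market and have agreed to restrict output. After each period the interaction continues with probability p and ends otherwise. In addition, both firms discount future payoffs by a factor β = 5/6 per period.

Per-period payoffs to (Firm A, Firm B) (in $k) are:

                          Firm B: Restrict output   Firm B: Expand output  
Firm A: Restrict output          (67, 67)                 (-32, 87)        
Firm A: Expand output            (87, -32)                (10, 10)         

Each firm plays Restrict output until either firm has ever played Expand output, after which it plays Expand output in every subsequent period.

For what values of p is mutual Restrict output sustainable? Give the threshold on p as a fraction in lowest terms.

Expected continuation weight on next period's payoff is β·p = 5/6·p, which plays the role of the discount factor.
Cooperation requires 5/6·p ≥ (87−67)/(87−10) = 20/77, hence p ≥ 24/77.

24/77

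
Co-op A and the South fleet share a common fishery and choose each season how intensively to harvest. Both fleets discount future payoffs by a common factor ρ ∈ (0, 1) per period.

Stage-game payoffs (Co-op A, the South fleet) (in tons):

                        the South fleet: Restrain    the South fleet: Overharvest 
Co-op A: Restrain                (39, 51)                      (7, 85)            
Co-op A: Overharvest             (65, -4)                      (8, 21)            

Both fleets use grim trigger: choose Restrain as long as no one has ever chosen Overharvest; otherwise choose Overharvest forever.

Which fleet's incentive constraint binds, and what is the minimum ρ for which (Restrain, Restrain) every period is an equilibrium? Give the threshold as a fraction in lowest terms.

Co-op A's threshold: (65−39)/(65−8) = 26/57.
the South fleet's threshold: (85−51)/(85−21) = 17/32.
26/57 < 17/32, so the South fleet binds and ρ* = 17/32.

the South fleet; ρ ≥ 17/32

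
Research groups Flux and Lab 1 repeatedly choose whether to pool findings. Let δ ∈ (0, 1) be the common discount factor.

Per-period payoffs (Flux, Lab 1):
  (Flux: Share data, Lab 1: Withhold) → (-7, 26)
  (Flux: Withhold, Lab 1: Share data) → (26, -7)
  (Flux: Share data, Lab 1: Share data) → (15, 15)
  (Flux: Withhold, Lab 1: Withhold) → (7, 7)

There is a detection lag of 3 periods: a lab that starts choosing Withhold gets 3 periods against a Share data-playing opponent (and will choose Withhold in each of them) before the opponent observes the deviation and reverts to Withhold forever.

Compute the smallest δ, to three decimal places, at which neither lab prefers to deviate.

0.833

The best deviation is to choose Withhold for all 3 undetected periods, earning 26 each, then 7 forever once detected.
Deviation value: 26(1−δ^3)/(1−δ) + 7δ^3/(1−δ); cooperation value: 15/(1−δ).
IC: 15 ≥ 26(1−δ^3) + 7δ^3 = 26 − 19δ^3.
So δ^3 ≥ 11/19, giving δ ≥ (11/19)^(1/3) ≈ 0.833.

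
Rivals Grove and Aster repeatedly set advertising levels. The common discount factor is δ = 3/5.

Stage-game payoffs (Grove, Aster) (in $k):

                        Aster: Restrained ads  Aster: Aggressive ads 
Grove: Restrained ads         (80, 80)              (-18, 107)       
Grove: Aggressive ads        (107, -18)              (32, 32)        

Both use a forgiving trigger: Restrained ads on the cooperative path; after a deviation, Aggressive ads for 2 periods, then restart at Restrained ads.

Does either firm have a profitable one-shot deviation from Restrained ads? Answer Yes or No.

No

Comparing payoff streams over the 3 periods until play realigns: cooperate → 80(1+δ+…+δ^2); deviate → 107 + 32(δ+…+δ^2).
Cooperation is sustained iff (80−32)(δ+…+δ^2) ≥ 107−80.
δ+…+δ^2 = 3/5·(1−(3/5)^2)/(1−3/5) = 0.9600, and (107−80)/(80−32) = 0.5625.
0.9600 ≥ 0.5625, so cooperation is sustainable.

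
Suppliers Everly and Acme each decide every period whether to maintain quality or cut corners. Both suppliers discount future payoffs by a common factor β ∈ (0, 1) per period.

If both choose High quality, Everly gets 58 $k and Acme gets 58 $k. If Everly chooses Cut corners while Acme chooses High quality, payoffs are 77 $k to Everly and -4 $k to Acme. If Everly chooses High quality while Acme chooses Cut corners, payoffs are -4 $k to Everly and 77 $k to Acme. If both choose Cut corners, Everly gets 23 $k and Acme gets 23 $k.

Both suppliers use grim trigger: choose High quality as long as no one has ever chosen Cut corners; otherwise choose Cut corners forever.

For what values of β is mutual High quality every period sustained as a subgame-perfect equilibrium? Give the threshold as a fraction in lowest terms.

19/54

58/(1−β) ≥ 77 + 23β/(1−β)
58 ≥ 77 − 54β
β ≥ 19/54.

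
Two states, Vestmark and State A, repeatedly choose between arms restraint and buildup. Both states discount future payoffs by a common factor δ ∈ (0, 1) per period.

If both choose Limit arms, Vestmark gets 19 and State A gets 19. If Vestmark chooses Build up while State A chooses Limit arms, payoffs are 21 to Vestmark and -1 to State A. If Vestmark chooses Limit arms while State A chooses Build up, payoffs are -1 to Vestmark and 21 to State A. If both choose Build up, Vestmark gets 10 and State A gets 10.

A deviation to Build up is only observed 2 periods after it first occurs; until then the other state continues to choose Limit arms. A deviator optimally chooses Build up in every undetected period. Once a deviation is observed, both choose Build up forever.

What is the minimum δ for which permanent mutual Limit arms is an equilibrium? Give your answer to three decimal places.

0.426

The best deviation is to choose Build up for all 2 undetected periods, earning 21 each, then 10 forever once detected.
Deviation value: 21(1−δ^2)/(1−δ) + 10δ^2/(1−δ); cooperation value: 19/(1−δ).
IC: 19 ≥ 21(1−δ^2) + 10δ^2 = 21 − 11δ^2.
So δ^2 ≥ 2/11, giving δ ≥ (2/11)^(1/2) ≈ 0.426.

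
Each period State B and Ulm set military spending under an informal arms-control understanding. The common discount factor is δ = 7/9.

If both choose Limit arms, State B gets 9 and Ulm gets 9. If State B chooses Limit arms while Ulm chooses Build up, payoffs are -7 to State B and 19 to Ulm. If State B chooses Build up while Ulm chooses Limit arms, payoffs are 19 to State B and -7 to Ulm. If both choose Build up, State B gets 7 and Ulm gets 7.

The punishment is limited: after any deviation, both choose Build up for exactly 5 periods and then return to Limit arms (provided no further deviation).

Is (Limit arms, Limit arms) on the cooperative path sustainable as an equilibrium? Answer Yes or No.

A one-shot deviation gives 19 now, then 7 for 5 periods, then back to 9.
Gain from deviating: (19−9) today; loss: (9−7) in each of the next 5 periods.
No-deviation condition: (9−7)(δ+…+δ^5) ≥ 19−9, i.e. δ+…+δ^5 ≥ 5.
At δ = 7/9: δ+…+δ^5 = 2.5038 < 5.0000.
So cooperation is not sustainable.

No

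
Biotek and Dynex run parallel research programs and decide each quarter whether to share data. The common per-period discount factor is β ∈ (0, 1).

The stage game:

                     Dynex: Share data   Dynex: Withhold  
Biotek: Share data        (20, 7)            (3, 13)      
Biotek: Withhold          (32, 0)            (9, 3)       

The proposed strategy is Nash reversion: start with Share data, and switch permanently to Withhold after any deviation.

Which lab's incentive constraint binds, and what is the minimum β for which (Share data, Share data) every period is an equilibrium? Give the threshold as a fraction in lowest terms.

Dynex; β ≥ 3/5

For Biotek: deviation gain 32−20 = 12, per-period punishment loss 20−9 = 11. IC gives β ≥ 12/23.
For Dynex: gain 6, loss 4 per period, so β ≥ 6/10 = 3/5.
The tighter constraint is Dynex's, so cooperation needs β ≥ 3/5.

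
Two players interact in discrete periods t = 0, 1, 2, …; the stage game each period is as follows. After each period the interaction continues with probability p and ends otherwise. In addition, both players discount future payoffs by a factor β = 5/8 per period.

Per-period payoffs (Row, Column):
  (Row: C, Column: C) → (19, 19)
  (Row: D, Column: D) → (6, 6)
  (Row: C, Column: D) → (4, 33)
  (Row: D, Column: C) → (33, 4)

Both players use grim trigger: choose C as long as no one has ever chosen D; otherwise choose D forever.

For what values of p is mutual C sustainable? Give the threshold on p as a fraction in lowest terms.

112/135

Expected continuation weight on next period's payoff is β·p = 5/8·p, which plays the role of the discount factor.
Cooperation requires 5/8·p ≥ (33−19)/(33−6) = 14/27, hence p ≥ 112/135.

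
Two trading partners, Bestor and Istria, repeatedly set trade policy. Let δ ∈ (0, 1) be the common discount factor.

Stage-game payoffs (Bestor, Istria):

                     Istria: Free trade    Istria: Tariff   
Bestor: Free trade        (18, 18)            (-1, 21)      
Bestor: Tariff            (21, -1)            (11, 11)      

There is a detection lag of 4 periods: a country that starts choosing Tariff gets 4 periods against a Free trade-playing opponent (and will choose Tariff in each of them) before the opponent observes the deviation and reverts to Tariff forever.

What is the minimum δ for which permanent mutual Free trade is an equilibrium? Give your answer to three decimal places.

0.740

A deviator earns 21 for 4 periods, then 11 forever; cooperating earns 18 forever. Multiplying the IC by (1−δ):
18 ≥ 21(1−δ^4) + 11δ^4, so 10·δ^4 ≥ 3 and δ^4 ≥ 3/10.
δ ≥ (3/10)^(1/4) ≈ 0.740.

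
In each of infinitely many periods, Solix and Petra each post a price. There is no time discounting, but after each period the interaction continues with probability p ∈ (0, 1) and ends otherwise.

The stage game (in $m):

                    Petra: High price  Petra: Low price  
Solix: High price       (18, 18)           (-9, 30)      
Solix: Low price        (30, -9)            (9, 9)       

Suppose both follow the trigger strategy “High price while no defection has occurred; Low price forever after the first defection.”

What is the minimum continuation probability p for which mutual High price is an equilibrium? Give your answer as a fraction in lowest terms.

With no time discounting, the continuation probability p plays the role of the discount factor.
Grim-trigger IC: 18/(1−p) ≥ 30 + 9p/(1−p) ⇒ p ≥ (30−18)/(30−9) = 4/7.

4/7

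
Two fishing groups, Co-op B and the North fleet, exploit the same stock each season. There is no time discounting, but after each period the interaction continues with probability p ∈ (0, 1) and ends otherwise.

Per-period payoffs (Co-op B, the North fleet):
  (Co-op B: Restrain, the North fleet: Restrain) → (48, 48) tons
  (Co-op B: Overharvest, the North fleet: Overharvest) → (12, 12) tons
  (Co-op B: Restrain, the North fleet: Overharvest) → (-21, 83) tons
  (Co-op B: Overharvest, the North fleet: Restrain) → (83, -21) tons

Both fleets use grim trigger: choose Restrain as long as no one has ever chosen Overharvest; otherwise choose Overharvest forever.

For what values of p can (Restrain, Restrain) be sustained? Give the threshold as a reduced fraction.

Expected cooperation value is 48 + p·48 + p²·48 + … = 48/(1−p); deviation gives 83 + p·12/(1−p).
48 ≥ 83(1−p) + 12p ⇒ 71p ≥ 35 ⇒ p ≥ 35/71.

35/71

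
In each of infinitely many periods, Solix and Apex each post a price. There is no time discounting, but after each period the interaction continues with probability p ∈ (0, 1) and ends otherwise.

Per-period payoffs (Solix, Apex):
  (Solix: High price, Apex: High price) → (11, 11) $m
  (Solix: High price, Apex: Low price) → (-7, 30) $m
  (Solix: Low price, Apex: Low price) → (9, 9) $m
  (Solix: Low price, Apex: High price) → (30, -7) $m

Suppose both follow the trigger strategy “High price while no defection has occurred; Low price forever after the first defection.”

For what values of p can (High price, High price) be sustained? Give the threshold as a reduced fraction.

Expected cooperation value is 11 + p·11 + p²·11 + … = 11/(1−p); deviation gives 30 + p·9/(1−p).
11 ≥ 30(1−p) + 9p ⇒ 21p ≥ 19 ⇒ p ≥ 19/21.

19/21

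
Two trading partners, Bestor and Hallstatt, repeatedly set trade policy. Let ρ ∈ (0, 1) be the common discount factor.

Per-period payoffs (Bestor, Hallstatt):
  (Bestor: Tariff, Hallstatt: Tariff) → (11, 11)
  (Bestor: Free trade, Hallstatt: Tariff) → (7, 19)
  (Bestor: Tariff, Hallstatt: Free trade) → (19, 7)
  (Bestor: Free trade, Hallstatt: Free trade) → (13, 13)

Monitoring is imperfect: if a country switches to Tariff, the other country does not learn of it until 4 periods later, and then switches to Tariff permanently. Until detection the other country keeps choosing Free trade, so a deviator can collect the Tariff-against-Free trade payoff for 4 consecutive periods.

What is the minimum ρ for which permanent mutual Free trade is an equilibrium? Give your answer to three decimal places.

0.931

A deviator earns 19 for 4 periods, then 11 forever; cooperating earns 13 forever. Multiplying the IC by (1−ρ):
13 ≥ 19(1−ρ^4) + 11ρ^4, so 8·ρ^4 ≥ 6 and ρ^4 ≥ 3/4.
ρ ≥ (3/4)^(1/4) ≈ 0.931.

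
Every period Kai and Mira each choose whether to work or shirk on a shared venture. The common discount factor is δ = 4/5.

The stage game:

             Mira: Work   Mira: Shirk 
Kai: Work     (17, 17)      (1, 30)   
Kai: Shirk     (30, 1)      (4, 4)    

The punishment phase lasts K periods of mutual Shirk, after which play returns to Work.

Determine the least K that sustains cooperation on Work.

IC: δ(1−δ^K)/(1−δ) ≥ (30−17)/(17−4) = 1.
With δ = 4/5: need 1 − δ^K ≥ 1·(1−4/5)/(4/5), i.e. δ^K ≤ 0.7500.
Since (4/5)^1 = 0.8000 and (4/5)^2 = 0.6400, the smallest such K is 2.

2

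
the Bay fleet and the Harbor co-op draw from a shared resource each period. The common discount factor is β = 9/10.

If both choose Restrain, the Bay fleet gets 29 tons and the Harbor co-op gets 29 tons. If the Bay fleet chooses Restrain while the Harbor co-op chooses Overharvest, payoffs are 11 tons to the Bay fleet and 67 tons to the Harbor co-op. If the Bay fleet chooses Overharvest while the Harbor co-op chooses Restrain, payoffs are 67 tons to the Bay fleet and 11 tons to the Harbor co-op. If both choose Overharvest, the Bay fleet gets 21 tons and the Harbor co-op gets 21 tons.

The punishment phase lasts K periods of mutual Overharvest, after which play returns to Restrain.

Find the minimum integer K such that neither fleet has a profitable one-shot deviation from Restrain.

IC: β(1−β^K)/(1−β) ≥ (67−29)/(29−21) = 19/4.
With β = 9/10: need 1 − β^K ≥ 19/4·(1−9/10)/(9/10), i.e. β^K ≤ 0.4722.
Since (9/10)^7 = 0.4783 and (9/10)^8 = 0.4305, the smallest such K is 8.

8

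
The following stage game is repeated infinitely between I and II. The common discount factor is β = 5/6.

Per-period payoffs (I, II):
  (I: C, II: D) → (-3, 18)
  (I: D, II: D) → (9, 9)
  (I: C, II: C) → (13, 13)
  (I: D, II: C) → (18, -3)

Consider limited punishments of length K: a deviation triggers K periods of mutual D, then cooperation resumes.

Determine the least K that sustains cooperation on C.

2

IC: β(1−β^K)/(1−β) ≥ (18−13)/(13−9) = 5/4.
With β = 5/6: need 1 − β^K ≥ 5/4·(1−5/6)/(5/6), i.e. β^K ≤ 0.7500.
Since (5/6)^1 = 0.8333 and (5/6)^2 = 0.6944, the smallest such K is 2.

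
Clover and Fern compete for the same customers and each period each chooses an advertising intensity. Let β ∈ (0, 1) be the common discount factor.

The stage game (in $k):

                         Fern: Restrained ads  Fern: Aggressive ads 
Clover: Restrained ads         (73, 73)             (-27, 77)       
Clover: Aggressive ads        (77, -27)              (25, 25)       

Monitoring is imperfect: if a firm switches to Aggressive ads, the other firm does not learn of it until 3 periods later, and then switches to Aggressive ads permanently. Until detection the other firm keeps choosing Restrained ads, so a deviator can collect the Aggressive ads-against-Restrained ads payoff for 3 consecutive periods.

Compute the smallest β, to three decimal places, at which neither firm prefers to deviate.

0.425

A deviator earns 77 for 3 periods, then 25 forever; cooperating earns 73 forever. Multiplying the IC by (1−β):
73 ≥ 77(1−β^3) + 25β^3, so 52·β^3 ≥ 4 and β^3 ≥ 1/13.
β ≥ (1/13)^(1/3) ≈ 0.425.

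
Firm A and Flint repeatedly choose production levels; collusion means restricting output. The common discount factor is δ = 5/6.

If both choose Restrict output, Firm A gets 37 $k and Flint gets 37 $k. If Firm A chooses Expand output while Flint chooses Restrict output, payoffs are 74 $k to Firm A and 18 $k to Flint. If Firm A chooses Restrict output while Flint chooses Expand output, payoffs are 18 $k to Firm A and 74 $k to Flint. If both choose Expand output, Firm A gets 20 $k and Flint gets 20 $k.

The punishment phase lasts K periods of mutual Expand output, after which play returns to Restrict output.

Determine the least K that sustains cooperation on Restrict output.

4

Need Σ_{k=1}^{K} δ^k ≥ (74−37)/(37−20) = 2.1765 at δ = 5/6.
At K = 3 the sum is 2.1065 < 2.1765; at K = 4 it is 2.5887 ≥ 2.1765.
So the minimum punishment length is K = 4.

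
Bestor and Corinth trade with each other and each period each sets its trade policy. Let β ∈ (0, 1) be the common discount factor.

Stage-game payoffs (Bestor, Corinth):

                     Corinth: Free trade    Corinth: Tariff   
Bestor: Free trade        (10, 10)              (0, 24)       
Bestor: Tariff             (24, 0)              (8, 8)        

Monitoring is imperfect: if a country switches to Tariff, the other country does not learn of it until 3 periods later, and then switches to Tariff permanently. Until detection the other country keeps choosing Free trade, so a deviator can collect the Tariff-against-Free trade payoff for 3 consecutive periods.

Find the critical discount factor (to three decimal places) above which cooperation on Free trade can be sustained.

0.956

A deviator earns 24 for 3 periods, then 8 forever; cooperating earns 10 forever. Multiplying the IC by (1−β):
10 ≥ 24(1−β^3) + 8β^3, so 16·β^3 ≥ 14 and β^3 ≥ 7/8.
β ≥ (7/8)^(1/3) ≈ 0.956.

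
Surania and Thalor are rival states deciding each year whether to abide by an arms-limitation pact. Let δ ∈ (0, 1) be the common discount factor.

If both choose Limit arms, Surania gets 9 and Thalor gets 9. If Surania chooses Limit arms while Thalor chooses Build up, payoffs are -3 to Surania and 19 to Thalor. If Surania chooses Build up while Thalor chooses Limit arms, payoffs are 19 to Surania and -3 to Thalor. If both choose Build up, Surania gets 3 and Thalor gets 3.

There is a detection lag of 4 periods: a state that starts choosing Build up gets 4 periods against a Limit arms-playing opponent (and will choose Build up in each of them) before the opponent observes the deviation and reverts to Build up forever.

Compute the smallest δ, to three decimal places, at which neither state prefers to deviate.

0.889

The best deviation is to choose Build up for all 4 undetected periods, earning 19 each, then 3 forever once detected.
Deviation value: 19(1−δ^4)/(1−δ) + 3δ^4/(1−δ); cooperation value: 9/(1−δ).
IC: 9 ≥ 19(1−δ^4) + 3δ^4 = 19 − 16δ^4.
So δ^4 ≥ 10/16 = 5/8, giving δ ≥ (5/8)^(1/4) ≈ 0.889.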